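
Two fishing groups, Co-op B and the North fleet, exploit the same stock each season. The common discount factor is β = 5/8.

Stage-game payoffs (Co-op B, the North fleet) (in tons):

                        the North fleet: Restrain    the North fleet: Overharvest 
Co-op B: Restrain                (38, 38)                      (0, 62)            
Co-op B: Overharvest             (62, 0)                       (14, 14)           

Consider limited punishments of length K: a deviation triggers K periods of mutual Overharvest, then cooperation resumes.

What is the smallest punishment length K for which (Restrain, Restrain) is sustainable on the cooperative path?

IC: β(1−β^K)/(1−β) ≥ (62−38)/(38−14) = 1.
With β = 5/8: need 1 − β^K ≥ 1·(1−5/8)/(5/8), i.e. β^K ≤ 0.4000.
Since (5/8)^1 = 0.6250 and (5/8)^2 = 0.3906, the smallest such K is 2.

2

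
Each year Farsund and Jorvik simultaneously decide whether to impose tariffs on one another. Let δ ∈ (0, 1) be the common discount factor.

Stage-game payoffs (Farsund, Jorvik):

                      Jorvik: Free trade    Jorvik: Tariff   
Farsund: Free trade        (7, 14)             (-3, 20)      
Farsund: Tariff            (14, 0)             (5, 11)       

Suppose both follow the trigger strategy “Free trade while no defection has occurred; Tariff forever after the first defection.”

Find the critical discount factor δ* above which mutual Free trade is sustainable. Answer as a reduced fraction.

Farsund: cooperation gives 7 each period; deviation gives 14 once then 5 forever.
  7/(1−δ) ≥ 14 + 5δ/(1−δ) ⇒ δ ≥ 7/9.
Jorvik: cooperation gives 14 each period; deviation gives 20 once then 11 forever.
  δ ≥ 6/9 = 2/3.
Both must hold, so the binding constraint is Farsund's: δ ≥ 7/9.

7/9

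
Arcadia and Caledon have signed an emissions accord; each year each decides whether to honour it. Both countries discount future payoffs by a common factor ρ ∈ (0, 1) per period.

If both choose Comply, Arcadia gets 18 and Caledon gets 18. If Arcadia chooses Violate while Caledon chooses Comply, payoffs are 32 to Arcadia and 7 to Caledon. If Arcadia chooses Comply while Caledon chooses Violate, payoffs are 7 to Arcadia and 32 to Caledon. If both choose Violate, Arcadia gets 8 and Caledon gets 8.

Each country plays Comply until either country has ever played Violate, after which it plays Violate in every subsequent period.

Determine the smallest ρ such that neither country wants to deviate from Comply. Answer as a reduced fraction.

7/12

Under grim trigger the critical discount factor is (T−C)/(T−P) with T = 32, C = 18, P = 8.
ρ* = (32−18)/(32−8) = 14/24 = 7/12.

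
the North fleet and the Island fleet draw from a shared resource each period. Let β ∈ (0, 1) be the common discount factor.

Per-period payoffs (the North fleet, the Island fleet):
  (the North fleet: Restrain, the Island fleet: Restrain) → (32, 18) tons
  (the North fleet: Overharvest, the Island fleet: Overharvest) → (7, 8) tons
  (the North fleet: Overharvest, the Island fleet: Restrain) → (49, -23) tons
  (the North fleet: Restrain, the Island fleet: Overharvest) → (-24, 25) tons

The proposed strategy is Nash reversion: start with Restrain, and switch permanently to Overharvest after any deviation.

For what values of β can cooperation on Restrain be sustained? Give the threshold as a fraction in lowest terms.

7/17

the North fleet: cooperation gives 32 each period; deviation gives 49 once then 7 forever.
  32/(1−β) ≥ 49 + 7β/(1−β) ⇒ β ≥ 17/42.
the Island fleet: cooperation gives 18 each period; deviation gives 25 once then 8 forever.
  β ≥ 7/17.
Both must hold, so the binding constraint is the Island fleet's: β ≥ 7/17.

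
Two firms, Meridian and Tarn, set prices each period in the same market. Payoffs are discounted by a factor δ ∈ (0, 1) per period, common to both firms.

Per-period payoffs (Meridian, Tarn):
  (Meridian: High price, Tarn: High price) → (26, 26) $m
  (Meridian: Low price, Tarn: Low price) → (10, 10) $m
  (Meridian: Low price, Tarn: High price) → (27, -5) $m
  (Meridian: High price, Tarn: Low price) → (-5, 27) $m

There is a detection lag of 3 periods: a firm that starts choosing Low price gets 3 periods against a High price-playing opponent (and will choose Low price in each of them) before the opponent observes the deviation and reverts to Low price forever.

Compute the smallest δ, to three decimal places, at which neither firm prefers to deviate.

Deviating for the 3 undetected periods gains 27−26 = 1 per period over cooperation, then loses 26−10 = 16 per period forever once punishment starts.
Gain: 1(1 + δ + … + δ^2); loss: 16·δ^3/(1−δ).
No profitable deviation ⇔ 1(1−δ^3) ≤ 16·δ^3, i.e. δ^3 ≥ 1/(1+16) = 1/17.
Hence δ ≥ (1/17)^(1/3) ≈ 0.389.

0.389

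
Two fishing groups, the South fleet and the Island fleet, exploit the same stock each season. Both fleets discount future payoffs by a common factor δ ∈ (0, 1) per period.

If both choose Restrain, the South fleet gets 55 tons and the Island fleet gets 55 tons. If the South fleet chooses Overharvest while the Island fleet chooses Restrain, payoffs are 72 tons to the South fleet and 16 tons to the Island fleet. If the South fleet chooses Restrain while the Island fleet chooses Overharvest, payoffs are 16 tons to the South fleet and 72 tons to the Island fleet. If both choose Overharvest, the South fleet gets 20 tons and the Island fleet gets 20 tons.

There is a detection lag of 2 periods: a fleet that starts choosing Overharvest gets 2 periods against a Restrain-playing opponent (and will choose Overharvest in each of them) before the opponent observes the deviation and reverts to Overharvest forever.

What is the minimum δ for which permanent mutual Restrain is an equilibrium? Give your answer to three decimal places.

Deviating for the 2 undetected periods gains 72−55 = 17 per period over cooperation, then loses 55−20 = 35 per period forever once punishment starts.
Gain: 17(1 + δ + … + δ^1); loss: 35·δ^2/(1−δ).
No profitable deviation ⇔ 17(1−δ^2) ≤ 35·δ^2, i.e. δ^2 ≥ 17/(17+35) = 17/52.
Hence δ ≥ (17/52)^(1/2) ≈ 0.572.

0.572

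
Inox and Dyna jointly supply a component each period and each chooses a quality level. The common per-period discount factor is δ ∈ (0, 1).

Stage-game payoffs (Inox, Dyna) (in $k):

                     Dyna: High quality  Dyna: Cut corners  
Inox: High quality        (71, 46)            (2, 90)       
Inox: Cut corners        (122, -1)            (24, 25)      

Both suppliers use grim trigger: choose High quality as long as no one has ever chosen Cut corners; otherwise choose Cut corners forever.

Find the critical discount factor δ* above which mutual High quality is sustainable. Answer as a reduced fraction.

Inox: cooperation gives 71 each period; deviation gives 122 once then 24 forever.
  71/(1−δ) ≥ 122 + 24δ/(1−δ) ⇒ δ ≥ 51/98.
Dyna: cooperation gives 46 each period; deviation gives 90 once then 25 forever.
  δ ≥ 44/65.
Both must hold, so the binding constraint is Dyna's: δ ≥ 44/65.

44/65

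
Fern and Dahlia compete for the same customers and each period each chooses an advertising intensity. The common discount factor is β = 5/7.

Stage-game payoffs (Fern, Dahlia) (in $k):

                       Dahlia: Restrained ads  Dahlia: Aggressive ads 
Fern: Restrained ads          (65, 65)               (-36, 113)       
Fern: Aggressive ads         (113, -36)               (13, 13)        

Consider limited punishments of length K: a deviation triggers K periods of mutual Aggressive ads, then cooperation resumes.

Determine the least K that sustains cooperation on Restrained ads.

2

Need Σ_{k=1}^{K} β^k ≥ (113−65)/(65−13) = 0.9231 at β = 5/7.
At K = 1 the sum is 0.7143 < 0.9231; at K = 2 it is 1.2245 ≥ 0.9231.
So the minimum punishment length is K = 2.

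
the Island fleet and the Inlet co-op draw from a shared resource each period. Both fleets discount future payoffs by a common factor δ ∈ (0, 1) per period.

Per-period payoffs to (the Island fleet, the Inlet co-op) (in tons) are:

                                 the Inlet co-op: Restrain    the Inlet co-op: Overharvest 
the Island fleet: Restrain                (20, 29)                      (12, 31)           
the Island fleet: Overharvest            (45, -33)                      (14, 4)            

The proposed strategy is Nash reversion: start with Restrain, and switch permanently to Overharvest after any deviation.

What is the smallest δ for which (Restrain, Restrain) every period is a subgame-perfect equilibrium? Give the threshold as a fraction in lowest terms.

25/31

the Island fleet's threshold: (45−20)/(45−14) = 25/31.
the Inlet co-op's threshold: (31−29)/(31−4) = 2/27.
25/31 > 2/27, so the Island fleet binds and δ* = 25/31.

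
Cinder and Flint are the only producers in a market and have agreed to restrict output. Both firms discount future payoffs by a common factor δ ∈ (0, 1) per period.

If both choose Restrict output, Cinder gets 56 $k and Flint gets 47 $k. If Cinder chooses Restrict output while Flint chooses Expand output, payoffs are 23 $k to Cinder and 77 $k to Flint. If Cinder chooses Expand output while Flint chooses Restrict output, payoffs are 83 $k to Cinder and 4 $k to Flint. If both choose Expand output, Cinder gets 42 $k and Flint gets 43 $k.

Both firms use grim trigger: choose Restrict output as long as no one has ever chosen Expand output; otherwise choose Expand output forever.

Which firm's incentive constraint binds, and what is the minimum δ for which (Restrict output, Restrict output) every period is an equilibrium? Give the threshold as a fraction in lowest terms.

Cinder: cooperation gives 56 each period; deviation gives 83 once then 42 forever.
  56/(1−δ) ≥ 83 + 42δ/(1−δ) ⇒ δ ≥ 27/41.
Flint: cooperation gives 47 each period; deviation gives 77 once then 43 forever.
  δ ≥ 30/34 = 15/17.
Both must hold, so the binding constraint is Flint's: δ ≥ 15/17.

Flint; δ ≥ 15/17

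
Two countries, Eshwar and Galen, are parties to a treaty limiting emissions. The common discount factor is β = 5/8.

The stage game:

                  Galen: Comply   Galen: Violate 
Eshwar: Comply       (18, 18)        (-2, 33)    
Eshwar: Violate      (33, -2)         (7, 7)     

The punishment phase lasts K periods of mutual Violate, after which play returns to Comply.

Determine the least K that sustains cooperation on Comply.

4

IC: β(1−β^K)/(1−β) ≥ (33−18)/(18−7) = 15/11.
With β = 5/8: need 1 − β^K ≥ 15/11·(1−5/8)/(5/8), i.e. β^K ≤ 0.1818.
Since (5/8)^3 = 0.2441 and (5/8)^4 = 0.1526, the smallest such K is 4.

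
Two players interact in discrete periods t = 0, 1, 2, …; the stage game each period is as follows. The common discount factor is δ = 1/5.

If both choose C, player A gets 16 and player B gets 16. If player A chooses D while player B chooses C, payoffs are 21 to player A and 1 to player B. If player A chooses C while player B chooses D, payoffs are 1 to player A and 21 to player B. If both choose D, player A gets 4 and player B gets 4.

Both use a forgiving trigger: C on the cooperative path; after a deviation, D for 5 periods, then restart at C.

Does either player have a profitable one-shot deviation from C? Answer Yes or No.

A one-shot deviation gives 21 now, then 4 for 5 periods, then back to 16.
Gain from deviating: (21−16) today; loss: (16−4) in each of the next 5 periods.
No-deviation condition: (16−4)(δ+…+δ^5) ≥ 21−16, i.e. δ+…+δ^5 ≥ 5/12.
At δ = 1/5: δ+…+δ^5 = 0.2499 < 0.4167.
So cooperation is not sustainable.

Yes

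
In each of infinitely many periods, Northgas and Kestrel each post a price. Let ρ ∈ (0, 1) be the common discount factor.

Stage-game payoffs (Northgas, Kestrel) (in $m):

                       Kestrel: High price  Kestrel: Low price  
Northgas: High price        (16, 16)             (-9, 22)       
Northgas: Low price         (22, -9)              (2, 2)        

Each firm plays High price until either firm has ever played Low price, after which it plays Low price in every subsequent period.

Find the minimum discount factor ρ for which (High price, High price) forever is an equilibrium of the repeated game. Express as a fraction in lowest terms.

One-period gain from deviating is 22 − 16 = 6. The loss is 16 − 2 = 14 in every subsequent period, with present value 14·ρ/(1−ρ).
Deviation is unprofitable when 14·ρ/(1−ρ) ≥ 6, i.e. ρ/(1−ρ) ≥ 3/7.
Equivalently ρ ≥ 6/(6+14) = 3/10.

3/10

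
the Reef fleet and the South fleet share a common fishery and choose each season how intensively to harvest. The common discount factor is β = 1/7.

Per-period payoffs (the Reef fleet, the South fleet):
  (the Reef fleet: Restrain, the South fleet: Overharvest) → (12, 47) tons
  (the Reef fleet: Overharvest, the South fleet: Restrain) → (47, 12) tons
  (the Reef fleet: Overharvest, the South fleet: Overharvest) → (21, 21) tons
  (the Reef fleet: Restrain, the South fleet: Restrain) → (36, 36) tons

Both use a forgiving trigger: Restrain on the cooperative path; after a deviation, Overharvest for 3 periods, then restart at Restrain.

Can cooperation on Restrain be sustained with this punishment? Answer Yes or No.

A one-shot deviation gives 47 now, then 21 for 3 periods, then back to 36.
Gain from deviating: (47−36) today; loss: (36−21) in each of the next 3 periods.
No-deviation condition: (36−21)(β+…+β^3) ≥ 47−36, i.e. β+…+β^3 ≥ 11/15.
At β = 1/7: β+…+β^3 = 0.1662 < 0.7333.
So cooperation is not sustainable.

No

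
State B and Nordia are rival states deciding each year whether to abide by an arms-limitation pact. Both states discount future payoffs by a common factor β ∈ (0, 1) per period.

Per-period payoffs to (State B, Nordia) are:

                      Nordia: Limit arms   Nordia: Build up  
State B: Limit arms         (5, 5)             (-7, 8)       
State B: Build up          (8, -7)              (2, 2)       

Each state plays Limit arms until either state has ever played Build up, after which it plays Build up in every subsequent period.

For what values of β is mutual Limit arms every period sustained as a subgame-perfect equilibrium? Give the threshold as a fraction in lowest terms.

Cooperation forever yields 5 each period: 5/(1−β).
Deviating yields 8 once, then 2 forever: 8 + 2β/(1−β).
No profitable deviation requires 5/(1−β) ≥ 8 + 2β/(1−β).
Multiplying by (1−β): 5 ≥ 8(1−β) + 2β = 8 − 6β.
So 6β ≥ 3, i.e. β ≥ 3/6 = 1/2.

1/2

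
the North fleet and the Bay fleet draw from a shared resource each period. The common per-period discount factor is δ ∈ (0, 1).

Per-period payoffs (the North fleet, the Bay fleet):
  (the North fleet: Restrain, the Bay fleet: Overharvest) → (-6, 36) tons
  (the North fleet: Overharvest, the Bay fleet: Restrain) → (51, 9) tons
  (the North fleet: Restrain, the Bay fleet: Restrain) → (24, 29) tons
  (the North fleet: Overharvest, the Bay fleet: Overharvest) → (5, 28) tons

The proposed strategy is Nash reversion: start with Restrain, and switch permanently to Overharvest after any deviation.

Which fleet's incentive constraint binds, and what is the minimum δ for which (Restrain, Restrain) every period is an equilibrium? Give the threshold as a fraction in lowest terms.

the Bay fleet; δ ≥ 7/8

the North fleet's threshold: (51−24)/(51−5) = 27/46.
the Bay fleet's threshold: (36−29)/(36−28) = 7/8.
27/46 < 7/8, so the Bay fleet binds and δ* = 7/8.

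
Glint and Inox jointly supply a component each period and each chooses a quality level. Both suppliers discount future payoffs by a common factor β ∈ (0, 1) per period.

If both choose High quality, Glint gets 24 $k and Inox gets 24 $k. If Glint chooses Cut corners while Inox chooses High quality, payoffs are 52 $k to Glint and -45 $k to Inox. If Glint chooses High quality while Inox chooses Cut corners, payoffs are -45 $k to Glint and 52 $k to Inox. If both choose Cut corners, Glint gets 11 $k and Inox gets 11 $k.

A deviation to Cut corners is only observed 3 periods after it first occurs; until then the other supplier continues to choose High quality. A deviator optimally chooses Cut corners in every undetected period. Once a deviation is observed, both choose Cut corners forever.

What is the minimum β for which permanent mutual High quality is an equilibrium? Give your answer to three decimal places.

Deviating for the 3 undetected periods gains 52−24 = 28 per period over cooperation, then loses 24−11 = 13 per period forever once punishment starts.
Gain: 28(1 + β + … + β^2); loss: 13·β^3/(1−β).
No profitable deviation ⇔ 28(1−β^3) ≤ 13·β^3, i.e. β^3 ≥ 28/(28+13) = 28/41.
Hence β ≥ (28/41)^(1/3) ≈ 0.881.

0.881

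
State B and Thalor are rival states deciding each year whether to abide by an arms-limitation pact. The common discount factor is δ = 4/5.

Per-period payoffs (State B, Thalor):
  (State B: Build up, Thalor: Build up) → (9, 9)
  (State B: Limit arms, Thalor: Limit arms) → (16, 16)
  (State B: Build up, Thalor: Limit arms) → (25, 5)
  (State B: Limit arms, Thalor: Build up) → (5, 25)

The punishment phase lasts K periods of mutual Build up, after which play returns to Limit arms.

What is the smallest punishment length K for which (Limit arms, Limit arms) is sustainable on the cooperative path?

2

IC: δ(1−δ^K)/(1−δ) ≥ (25−16)/(16−9) = 9/7.
With δ = 4/5: need 1 − δ^K ≥ 9/7·(1−4/5)/(4/5), i.e. δ^K ≤ 0.6786.
Since (4/5)^1 = 0.8000 and (4/5)^2 = 0.6400, the smallest such K is 2.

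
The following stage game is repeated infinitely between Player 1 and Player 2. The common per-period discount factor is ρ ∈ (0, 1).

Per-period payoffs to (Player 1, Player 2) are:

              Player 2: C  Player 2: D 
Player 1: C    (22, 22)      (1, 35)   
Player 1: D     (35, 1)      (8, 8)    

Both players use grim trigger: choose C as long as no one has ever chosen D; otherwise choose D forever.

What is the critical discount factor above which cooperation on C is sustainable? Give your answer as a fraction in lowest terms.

22/(1−ρ) ≥ 35 + 8ρ/(1−ρ)
22 ≥ 35 − 27ρ
ρ ≥ 13/27.

13/27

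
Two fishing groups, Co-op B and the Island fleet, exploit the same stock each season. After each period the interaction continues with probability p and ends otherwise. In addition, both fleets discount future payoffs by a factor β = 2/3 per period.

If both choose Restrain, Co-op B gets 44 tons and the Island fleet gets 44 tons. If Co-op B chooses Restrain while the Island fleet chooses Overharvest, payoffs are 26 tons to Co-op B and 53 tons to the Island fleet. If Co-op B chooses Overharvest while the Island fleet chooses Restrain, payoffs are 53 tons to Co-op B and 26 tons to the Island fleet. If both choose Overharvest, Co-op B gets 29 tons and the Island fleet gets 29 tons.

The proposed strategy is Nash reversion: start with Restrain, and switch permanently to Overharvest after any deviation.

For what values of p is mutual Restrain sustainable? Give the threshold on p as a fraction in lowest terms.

Expected continuation weight on next period's payoff is β·p = 2/3·p, which plays the role of the discount factor.
Cooperation requires 2/3·p ≥ (53−44)/(53−29) = 3/8, hence p ≥ 9/16.

9/16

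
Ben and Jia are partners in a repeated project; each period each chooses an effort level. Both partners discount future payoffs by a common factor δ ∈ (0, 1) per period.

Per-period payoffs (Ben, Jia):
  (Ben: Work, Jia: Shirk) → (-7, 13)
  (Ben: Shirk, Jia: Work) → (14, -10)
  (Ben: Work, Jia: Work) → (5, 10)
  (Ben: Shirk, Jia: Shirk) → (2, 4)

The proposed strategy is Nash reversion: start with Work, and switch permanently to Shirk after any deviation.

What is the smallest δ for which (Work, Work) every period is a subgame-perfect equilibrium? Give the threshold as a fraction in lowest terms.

3/4

Ben's threshold: (14−5)/(14−2) = 3/4.
Jia's threshold: (13−10)/(13−4) = 1/3.
3/4 > 1/3, so Ben binds and δ* = 3/4.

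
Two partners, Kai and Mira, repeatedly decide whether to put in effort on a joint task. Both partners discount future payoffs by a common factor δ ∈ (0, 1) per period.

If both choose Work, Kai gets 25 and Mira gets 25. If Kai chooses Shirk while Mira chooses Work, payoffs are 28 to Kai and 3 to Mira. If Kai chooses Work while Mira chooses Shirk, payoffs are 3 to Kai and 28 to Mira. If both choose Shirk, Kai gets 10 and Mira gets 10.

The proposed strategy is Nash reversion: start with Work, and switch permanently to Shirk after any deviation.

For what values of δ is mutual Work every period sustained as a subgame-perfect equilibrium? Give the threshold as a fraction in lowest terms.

25/(1−δ) ≥ 28 + 10δ/(1−δ)
25 ≥ 28 − 18δ
δ ≥ 3/18 = 1/6.

1/6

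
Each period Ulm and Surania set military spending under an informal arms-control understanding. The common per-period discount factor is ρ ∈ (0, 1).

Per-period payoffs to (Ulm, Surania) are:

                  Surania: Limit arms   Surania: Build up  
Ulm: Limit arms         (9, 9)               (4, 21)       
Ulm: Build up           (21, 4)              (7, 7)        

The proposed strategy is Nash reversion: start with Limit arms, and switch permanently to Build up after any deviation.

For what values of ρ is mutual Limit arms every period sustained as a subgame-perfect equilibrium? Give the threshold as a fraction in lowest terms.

6/7

One-period gain from deviating is 21 − 9 = 12. The loss is 9 − 7 = 2 in every subsequent period, with present value 2·ρ/(1−ρ).
Deviation is unprofitable when 2·ρ/(1−ρ) ≥ 12, i.e. ρ/(1−ρ) ≥ 6.
Equivalently ρ ≥ 12/(12+2) = 6/7.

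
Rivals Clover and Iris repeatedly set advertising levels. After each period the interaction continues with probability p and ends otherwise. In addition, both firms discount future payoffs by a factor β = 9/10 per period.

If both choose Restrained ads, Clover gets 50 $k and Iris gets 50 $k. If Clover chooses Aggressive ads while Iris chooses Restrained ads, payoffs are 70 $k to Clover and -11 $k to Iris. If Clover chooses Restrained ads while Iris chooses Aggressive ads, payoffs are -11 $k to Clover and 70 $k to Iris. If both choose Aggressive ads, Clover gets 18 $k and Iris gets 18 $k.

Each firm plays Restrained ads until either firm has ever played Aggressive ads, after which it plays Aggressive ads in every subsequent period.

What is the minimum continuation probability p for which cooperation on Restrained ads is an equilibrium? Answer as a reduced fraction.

50/117

With continuation probability p and discount β, the effective per-period discount factor is βp.
Grim-trigger IC: βp ≥ (70−50)/(70−18) = 5/13.
So p ≥ (5/13)/(9/10) = 50/117.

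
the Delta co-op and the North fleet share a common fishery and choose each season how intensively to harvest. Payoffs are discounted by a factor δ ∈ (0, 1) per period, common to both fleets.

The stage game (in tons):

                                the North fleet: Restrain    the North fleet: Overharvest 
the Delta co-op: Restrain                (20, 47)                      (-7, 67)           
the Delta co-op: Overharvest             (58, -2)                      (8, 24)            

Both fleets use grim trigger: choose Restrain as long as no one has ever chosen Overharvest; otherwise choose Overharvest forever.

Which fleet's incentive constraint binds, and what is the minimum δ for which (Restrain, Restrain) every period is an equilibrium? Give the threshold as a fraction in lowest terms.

For the Delta co-op: deviation gain 58−20 = 38, per-period punishment loss 20−8 = 12. IC gives δ ≥ 38/50 = 19/25.
For the North fleet: gain 20, loss 23 per period, so δ ≥ 20/43.
The tighter constraint is the Delta co-op's, so cooperation needs δ ≥ 19/25.

the Delta co-op; δ ≥ 19/25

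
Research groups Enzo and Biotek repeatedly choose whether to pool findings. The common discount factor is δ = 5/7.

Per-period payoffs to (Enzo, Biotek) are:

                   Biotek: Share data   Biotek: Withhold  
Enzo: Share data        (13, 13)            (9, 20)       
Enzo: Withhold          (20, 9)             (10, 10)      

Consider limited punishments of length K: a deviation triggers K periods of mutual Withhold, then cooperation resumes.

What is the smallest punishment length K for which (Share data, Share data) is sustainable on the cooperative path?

Need Σ_{k=1}^{K} δ^k ≥ (20−13)/(13−10) = 2.3333 at δ = 5/7.
At K = 8 the sum is 2.3306 < 2.3333; at K = 9 it is 2.3790 ≥ 2.3333.
So the minimum punishment length is K = 9.

9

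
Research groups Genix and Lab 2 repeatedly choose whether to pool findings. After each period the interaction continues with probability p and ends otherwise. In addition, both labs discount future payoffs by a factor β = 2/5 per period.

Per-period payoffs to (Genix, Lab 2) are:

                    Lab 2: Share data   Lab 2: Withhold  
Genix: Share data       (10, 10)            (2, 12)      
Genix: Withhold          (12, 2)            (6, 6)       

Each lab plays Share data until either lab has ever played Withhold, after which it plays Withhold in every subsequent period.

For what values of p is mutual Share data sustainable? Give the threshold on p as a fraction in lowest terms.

With continuation probability p and discount β, the effective per-period discount factor is βp.
Grim-trigger IC: βp ≥ (12−10)/(12−6) = 1/3.
So p ≥ (1/3)/(2/5) = 5/6.

5/6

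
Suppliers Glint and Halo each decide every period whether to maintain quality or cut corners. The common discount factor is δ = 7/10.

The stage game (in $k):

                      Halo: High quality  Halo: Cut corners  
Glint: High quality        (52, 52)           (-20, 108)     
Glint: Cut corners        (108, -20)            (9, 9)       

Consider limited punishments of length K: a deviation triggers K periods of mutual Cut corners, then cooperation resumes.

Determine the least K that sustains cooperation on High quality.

3

IC: δ(1−δ^K)/(1−δ) ≥ (108−52)/(52−9) = 56/43.
With δ = 7/10: need 1 − δ^K ≥ 56/43·(1−7/10)/(7/10), i.e. δ^K ≤ 0.4419.
Since (7/10)^2 = 0.4900 and (7/10)^3 = 0.3430, the smallest such K is 3.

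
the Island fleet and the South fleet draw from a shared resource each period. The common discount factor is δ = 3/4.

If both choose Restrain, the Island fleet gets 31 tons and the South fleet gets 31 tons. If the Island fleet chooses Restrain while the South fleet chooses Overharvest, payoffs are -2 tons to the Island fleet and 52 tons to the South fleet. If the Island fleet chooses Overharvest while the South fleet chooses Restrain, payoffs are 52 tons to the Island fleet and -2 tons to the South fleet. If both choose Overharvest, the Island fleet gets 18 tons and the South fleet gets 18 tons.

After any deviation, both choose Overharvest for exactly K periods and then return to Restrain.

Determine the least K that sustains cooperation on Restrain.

Need Σ_{k=1}^{K} δ^k ≥ (52−31)/(31−18) = 1.6154 at δ = 3/4.
At K = 2 the sum is 1.3125 < 1.6154; at K = 3 it is 1.7344 ≥ 1.6154.
So the minimum punishment length is K = 3.

3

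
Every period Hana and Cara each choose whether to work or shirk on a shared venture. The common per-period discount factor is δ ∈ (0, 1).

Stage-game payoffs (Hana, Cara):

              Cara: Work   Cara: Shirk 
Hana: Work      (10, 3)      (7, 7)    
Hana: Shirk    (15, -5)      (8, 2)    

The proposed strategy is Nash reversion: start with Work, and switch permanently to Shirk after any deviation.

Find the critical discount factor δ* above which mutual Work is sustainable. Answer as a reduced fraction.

4/5

For Hana: deviation gain 15−10 = 5, per-period punishment loss 10−8 = 2. IC gives δ ≥ 5/7.
For Cara: gain 4, loss 1 per period, so δ ≥ 4/5.
The tighter constraint is Cara's, so cooperation needs δ ≥ 4/5.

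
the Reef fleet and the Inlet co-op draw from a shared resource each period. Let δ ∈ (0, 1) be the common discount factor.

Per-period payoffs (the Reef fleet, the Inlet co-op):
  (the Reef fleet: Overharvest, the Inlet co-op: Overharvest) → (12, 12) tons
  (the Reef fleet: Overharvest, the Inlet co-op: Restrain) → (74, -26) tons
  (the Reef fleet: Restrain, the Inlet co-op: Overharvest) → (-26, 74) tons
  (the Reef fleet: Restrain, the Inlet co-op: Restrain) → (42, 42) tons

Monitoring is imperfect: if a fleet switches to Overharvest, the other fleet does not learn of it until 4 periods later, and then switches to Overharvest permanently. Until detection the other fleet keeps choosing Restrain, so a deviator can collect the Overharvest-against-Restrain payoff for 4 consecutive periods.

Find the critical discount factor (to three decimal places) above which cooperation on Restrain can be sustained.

0.848

Deviating for the 4 undetected periods gains 74−42 = 32 per period over cooperation, then loses 42−12 = 30 per period forever once punishment starts.
Gain: 32(1 + δ + … + δ^3); loss: 30·δ^4/(1−δ).
No profitable deviation ⇔ 32(1−δ^4) ≤ 30·δ^4, i.e. δ^4 ≥ 32/(32+30) = 16/31.
Hence δ ≥ (16/31)^(1/4) ≈ 0.848.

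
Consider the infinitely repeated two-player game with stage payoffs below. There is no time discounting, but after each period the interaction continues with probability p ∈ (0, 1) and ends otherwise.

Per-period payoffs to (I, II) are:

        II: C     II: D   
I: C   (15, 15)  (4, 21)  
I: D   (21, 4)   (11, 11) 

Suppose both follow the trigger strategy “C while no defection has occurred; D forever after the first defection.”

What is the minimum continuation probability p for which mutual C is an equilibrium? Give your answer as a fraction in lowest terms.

Expected cooperation value is 15 + p·15 + p²·15 + … = 15/(1−p); deviation gives 21 + p·11/(1−p).
15 ≥ 21(1−p) + 11p ⇒ 10p ≥ 6 ⇒ p ≥ 6/10 = 3/5.

3/5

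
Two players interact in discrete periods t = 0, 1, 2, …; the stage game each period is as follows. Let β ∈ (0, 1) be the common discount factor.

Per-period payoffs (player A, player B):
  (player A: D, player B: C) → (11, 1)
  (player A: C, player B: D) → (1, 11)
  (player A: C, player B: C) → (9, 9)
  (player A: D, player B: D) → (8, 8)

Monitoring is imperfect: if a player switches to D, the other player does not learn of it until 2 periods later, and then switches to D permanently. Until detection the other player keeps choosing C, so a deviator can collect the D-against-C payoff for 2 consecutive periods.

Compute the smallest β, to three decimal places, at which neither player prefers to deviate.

The best deviation is to choose D for all 2 undetected periods, earning 11 each, then 8 forever once detected.
Deviation value: 11(1−β^2)/(1−β) + 8β^2/(1−β); cooperation value: 9/(1−β).
IC: 9 ≥ 11(1−β^2) + 8β^2 = 11 − 3β^2.
So β^2 ≥ 2/3, giving β ≥ (2/3)^(1/2) ≈ 0.816.

0.816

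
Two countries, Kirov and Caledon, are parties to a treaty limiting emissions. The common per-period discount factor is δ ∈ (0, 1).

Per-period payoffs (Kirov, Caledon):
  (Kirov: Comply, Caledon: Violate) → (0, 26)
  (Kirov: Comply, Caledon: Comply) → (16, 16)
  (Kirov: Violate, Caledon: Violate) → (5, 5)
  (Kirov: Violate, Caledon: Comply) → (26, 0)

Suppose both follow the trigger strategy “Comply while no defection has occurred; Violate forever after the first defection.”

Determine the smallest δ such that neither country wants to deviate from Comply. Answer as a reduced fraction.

One-period gain from deviating is 26 − 16 = 10. The loss is 16 − 5 = 11 in every subsequent period, with present value 11·δ/(1−δ).
Deviation is unprofitable when 11·δ/(1−δ) ≥ 10, i.e. δ/(1−δ) ≥ 10/11.
Equivalently δ ≥ 10/(10+11) = 10/21.

10/21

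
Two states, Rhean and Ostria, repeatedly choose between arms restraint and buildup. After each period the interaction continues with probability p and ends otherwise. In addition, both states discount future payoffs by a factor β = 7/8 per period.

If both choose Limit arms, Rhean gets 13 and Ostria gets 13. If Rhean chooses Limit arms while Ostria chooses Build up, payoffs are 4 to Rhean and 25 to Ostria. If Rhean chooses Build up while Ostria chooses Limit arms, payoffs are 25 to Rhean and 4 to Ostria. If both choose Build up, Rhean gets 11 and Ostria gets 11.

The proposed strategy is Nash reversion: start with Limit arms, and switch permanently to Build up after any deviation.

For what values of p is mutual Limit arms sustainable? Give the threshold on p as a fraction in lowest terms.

48/49

With continuation probability p and discount β, the effective per-period discount factor is βp.
Grim-trigger IC: βp ≥ (25−13)/(25−11) = 6/7.
So p ≥ (6/7)/(7/8) = 48/49.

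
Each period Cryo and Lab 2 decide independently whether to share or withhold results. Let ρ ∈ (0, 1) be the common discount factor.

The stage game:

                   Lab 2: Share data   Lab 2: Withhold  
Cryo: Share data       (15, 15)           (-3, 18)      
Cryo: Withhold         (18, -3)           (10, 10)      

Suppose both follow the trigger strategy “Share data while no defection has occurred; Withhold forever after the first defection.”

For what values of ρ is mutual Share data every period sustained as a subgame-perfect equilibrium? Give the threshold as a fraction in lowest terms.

3/8

Under grim trigger the critical discount factor is (T−C)/(T−P) with T = 18, C = 15, P = 10.
ρ* = (18−15)/(18−10) = 3/8.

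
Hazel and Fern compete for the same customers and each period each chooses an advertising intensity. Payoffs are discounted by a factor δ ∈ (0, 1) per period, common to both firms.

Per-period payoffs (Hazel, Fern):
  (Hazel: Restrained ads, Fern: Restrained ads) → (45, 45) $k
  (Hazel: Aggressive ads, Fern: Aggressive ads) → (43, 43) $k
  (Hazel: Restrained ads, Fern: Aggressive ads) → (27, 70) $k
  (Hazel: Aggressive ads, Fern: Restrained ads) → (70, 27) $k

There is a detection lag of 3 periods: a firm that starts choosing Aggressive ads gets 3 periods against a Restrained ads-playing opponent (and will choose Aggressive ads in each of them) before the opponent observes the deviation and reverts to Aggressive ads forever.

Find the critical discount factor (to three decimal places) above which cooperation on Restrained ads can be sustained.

Deviating for the 3 undetected periods gains 70−45 = 25 per period over cooperation, then loses 45−43 = 2 per period forever once punishment starts.
Gain: 25(1 + δ + … + δ^2); loss: 2·δ^3/(1−δ).
No profitable deviation ⇔ 25(1−δ^3) ≤ 2·δ^3, i.e. δ^3 ≥ 25/(25+2) = 25/27.
Hence δ ≥ (25/27)^(1/3) ≈ 0.975.

0.975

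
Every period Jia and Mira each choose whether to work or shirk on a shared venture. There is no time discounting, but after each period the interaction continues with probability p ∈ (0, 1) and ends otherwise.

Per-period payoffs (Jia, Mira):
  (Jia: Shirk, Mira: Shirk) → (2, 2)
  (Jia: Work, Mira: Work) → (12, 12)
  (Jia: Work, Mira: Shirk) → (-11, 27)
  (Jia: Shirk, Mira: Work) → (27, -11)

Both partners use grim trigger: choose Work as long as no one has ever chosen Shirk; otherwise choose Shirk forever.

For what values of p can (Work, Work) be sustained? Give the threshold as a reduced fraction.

With no time discounting, the continuation probability p plays the role of the discount factor.
Grim-trigger IC: 12/(1−p) ≥ 27 + 2p/(1−p) ⇒ p ≥ (27−12)/(27−2) = 3/5.

3/5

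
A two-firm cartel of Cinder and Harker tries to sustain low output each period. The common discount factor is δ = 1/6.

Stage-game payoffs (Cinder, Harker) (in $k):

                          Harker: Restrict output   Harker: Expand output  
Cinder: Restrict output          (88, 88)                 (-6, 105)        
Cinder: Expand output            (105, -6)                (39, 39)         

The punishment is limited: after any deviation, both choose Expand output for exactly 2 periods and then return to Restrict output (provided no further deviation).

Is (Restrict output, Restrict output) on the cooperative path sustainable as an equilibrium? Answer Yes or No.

A one-shot deviation gives 105 now, then 39 for 2 periods, then back to 88.
Gain from deviating: (105−88) today; loss: (88−39) in each of the next 2 periods.
No-deviation condition: (88−39)(δ+…+δ^2) ≥ 105−88, i.e. δ+…+δ^2 ≥ 17/49.
At δ = 1/6: δ+…+δ^2 = 0.1944 < 0.3469.
So cooperation is not sustainable.

No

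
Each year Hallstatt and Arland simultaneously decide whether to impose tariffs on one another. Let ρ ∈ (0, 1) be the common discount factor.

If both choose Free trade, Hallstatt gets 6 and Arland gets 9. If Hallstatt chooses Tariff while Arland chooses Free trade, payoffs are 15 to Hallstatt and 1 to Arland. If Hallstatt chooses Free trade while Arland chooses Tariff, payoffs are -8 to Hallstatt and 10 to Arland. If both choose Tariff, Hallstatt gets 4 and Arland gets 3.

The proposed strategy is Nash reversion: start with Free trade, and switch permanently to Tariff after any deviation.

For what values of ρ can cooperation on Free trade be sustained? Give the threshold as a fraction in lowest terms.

9/11

Hallstatt's threshold: (15−6)/(15−4) = 9/11.
Arland's threshold: (10−9)/(10−3) = 1/7.
9/11 > 1/7, so Hallstatt binds and ρ* = 9/11.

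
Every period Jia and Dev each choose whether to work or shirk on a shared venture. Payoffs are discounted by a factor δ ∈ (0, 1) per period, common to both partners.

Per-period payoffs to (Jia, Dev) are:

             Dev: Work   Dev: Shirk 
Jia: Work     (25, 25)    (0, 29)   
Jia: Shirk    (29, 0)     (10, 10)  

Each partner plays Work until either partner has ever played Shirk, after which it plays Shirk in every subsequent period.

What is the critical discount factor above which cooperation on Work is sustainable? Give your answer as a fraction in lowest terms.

Cooperation forever yields 25 each period: 25/(1−δ).
Deviating yields 29 once, then 10 forever: 29 + 10δ/(1−δ).
No profitable deviation requires 25/(1−δ) ≥ 29 + 10δ/(1−δ).
Multiplying by (1−δ): 25 ≥ 29(1−δ) + 10δ = 29 − 19δ.
So 19δ ≥ 4, i.e. δ ≥ 4/19.

4/19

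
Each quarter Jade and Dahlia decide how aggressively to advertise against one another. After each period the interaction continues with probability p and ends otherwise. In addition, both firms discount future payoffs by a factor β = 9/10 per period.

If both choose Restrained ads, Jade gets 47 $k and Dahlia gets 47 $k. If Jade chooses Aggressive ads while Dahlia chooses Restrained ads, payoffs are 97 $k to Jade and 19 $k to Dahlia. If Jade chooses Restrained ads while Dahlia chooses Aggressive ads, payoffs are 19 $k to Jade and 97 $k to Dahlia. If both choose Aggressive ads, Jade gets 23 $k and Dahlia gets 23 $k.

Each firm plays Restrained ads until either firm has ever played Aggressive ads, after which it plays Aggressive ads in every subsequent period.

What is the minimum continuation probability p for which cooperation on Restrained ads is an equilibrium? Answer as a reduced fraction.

With continuation probability p and discount β, the effective per-period discount factor is βp.
Grim-trigger IC: βp ≥ (97−47)/(97−23) = 25/37.
So p ≥ (25/37)/(9/10) = 250/333.

250/333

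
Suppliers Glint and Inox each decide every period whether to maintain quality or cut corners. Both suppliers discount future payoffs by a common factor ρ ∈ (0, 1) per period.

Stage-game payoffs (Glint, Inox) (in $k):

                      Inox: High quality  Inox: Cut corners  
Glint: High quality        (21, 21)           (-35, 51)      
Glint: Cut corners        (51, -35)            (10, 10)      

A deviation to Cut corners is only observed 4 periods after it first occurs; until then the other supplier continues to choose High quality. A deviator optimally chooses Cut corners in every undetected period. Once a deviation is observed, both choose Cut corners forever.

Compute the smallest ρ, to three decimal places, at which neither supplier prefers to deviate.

0.925

Deviating for the 4 undetected periods gains 51−21 = 30 per period over cooperation, then loses 21−10 = 11 per period forever once punishment starts.
Gain: 30(1 + ρ + … + ρ^3); loss: 11·ρ^4/(1−ρ).
No profitable deviation ⇔ 30(1−ρ^4) ≤ 11·ρ^4, i.e. ρ^4 ≥ 30/(30+11) = 30/41.
Hence ρ ≥ (30/41)^(1/4) ≈ 0.925.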